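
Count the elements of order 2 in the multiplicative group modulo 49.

φ(49) = φ(7^2) = 7·(7−1) = 42 = 2 · 3 · 7.
In a cyclic group of order 42, there are φ(d) elements of order d for each divisor d of 42, and zero for non-divisors.
2 | 42, and φ(2) = 2 − 1 = 1.

1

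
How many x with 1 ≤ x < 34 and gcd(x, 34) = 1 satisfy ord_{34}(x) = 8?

4

φ(34) = φ(2)·φ(17) = 1·16 = 16 = 2^4.
(Z/34Z)^× is cyclic (|G| = 16); a cyclic group of order m has exactly φ(d) elements of each order d | m, and none otherwise.
8 = 2^3 divides 16, and φ(8) = 4.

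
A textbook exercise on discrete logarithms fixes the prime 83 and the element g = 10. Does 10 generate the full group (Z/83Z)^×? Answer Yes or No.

φ(83) = 83 − 1 = 82 = 2 · 41.
Test 10^(82/q) mod 83 for each prime factor q of 82:
10^41 ≡ 1 (mod 83)  [q = 2: ≡ 1 ✗]
10^2 ≡ 17 (mod 83)  [q = 41: ≢ 1 ✓]
10^41 ≡ 1 shows ord(10) | 41, strictly less than φ(83); not a primitive root.

No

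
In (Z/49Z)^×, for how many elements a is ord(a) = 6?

φ(49) = φ(7^2) = 7·(7−1) = 42 = 2 · 3 · 7.
Since (Z/49Z)^× is cyclic of order 42, the number of elements of order d is φ(d) when d | 42 and 0 otherwise.
6 = 2 · 3 divides 42, and φ(6) = 2.

2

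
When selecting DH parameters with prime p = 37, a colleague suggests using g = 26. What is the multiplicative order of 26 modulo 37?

Since 26 ∈ (Z/37Z)^×, its order divides φ(37) = 37 − 1 = 36 = 2^2 · 3^2.
Divisors of 36: 1, 2, 3, 4, 6, 9, 12, 18, 36.
Check 26^d mod 37 for each divisor in increasing order:
26^1 ≡ 26 (mod 37)
26^2 ≡ 10 (mod 37)
26^3 ≡ 1 (mod 37) ✓
Therefore the multiplicative order of 26 modulo 37 is 3.

3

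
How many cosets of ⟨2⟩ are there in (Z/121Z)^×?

ord(2) | φ(121) = φ(11^2) = 11·(11−1) = 110 = 2 · 5 · 11.
Divisors of 110: 1, 2, 5, 10, 11, 22, 55, 110.
Evaluate successive powers at the divisors of 110:
2^1 ≡ 2
2^2 ≡ 4
2^5 ≡ 32
2^10 ≡ 56
2^11 ≡ 112
2^22 ≡ 81
2^55 ≡ 120
2^110 ≡ 1
So ord_121(2) = 110, hence |⟨2⟩| = 110.
[(Z/121Z)^× : ⟨2⟩] = 110/110 = 1.

1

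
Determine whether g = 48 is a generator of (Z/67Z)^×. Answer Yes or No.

Yes

φ(67) = 67 − 1 = 66 = 2 · 3 · 11.
48 is a primitive root mod 67 iff 48^(φ(67)/q) ≢ 1 for every prime q | φ(67), i.e. q ∈ {2, 3, 11}.
48^33 ≡ 66 (mod 67)  [q = 2: ≢ 1 ✓]
48^22 ≡ 37 (mod 67)  [q = 3: ≢ 1 ✓]
48^6 ≡ 22 (mod 67)  [q = 11: ≢ 1 ✓]
Every test exponent gives a nontrivial residue, hence 48 generates the full group.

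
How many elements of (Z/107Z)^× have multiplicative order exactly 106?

52

φ(107) = 107 − 1 = 106 = 2 · 53.
(Z/107Z)^× is cyclic (|G| = 106); a cyclic group of order m has exactly φ(d) elements of each order d | m, and none otherwise.
106 = 2 · 53 divides 106, and φ(106) = 52.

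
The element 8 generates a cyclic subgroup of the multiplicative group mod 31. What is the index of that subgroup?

ord(8) | φ(31) = 31 − 1 = 30 = 2 · 3 · 5.
Divisors of 30: 1, 2, 3, 5, 6, 10, 15, 30.
Evaluate successive powers at the divisors of 30:
8^1 ≡ 8 (mod 31)
8^2 ≡ 2 (mod 31)
8^3 ≡ 16 (mod 31)
8^5 ≡ 1 (mod 31) ✓
So ord_31(8) = 5, hence |⟨8⟩| = 5.
Index = |(Z/31Z)^×| / |⟨8⟩| = 30 / 5 = 6.

6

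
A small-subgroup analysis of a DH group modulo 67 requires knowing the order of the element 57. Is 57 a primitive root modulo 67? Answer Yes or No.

φ(67) = 67 − 1 = 66 = 2 · 3 · 11.
Test 57^(66/q) mod 67 for each prime factor q of 66:
57^33 ≡ 66 (mod 67)  [q = 2: ≢ 1 ✓]
57^22 ≡ 37 (mod 67)  [q = 3: ≢ 1 ✓]
57^6 ≡ 25 (mod 67)  [q = 11: ≢ 1 ✓]
All checks pass, so 57 has order 66 and is a primitive root modulo 67.

Yes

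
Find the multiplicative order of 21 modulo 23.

22

Since 21 ∈ (Z/23Z)^×, its order divides φ(23) = 23 − 1 = 22 = 2 · 11.
Divisors of 22: 1, 2, 11, 22.
Compute 21^d (mod 23) for the divisors d until we hit 1:
21^1 ≡ 21 (mod 23)
21^2 ≡ 4 (mod 23)
21^11 ≡ 22 (mod 23)
21^22 ≡ 1 (mod 23) ✓
So ord_23(21) = 22.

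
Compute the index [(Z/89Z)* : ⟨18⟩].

Since 18 ∈ (Z/89Z)^×, its order divides φ(89) = 89 − 1 = 88 = 2^3 · 11.
Divisors of 88: 1, 2, 4, 8, 11, 22, 44, 88.
Compute 18^d (mod 89) for the divisors d until we hit 1:
18^1 ≡ 18
18^2 ≡ 57
18^4 ≡ 45
18^8 ≡ 67
18^11 ≡ 34
18^22 ≡ 88
18^44 ≡ 1
Thus |⟨18⟩| = ord(18) = 44.
Index = |(Z/89Z)^×| / |⟨18⟩| = 88 / 44 = 2.

2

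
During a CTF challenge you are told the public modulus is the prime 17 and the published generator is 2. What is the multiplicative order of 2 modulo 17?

Since 2 ∈ (Z/17Z)^×, its order divides φ(17) = 17 − 1 = 16 = 2^4.
Divisors of 16: 1, 2, 4, 8, 16.
Evaluate successive powers at the divisors of 16:
2^1 ≡ 2
2^2 ≡ 4
2^4 ≡ 16
2^8 ≡ 1
Therefore the multiplicative order of 2 modulo 17 is 8.

8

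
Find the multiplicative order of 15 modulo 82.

40

By Lagrange's theorem, ord_82(15) divides φ(82) = φ(2)·φ(41) = 1·40 = 40 = 2^3 · 5.
Divisors of 40: 1, 2, 4, 5, 8, 10, 20, 40.
Test each divisor d:
15^1 ≡ 15 (mod 82)
15^2 ≡ 61 (mod 82)
15^4 ≡ 31 (mod 82)
15^5 ≡ 55 (mod 82)
15^8 ≡ 59 (mod 82)
15^10 ≡ 73 (mod 82)
15^20 ≡ 81 (mod 82)
15^40 ≡ 1 (mod 82) ✓
So ord_82(15) = 40.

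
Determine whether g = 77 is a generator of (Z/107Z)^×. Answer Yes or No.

Yes

φ(107) = 107 − 1 = 106 = 2 · 53.
Test 77^(106/q) mod 107 for each prime factor q of 106:
77^53 ≡ 106 (mod 107)  [q = 2: ≢ 1 ✓]
77^2 ≡ 44 (mod 107)  [q = 53: ≢ 1 ✓]
Every test exponent gives a nontrivial residue, hence 77 generates the full group.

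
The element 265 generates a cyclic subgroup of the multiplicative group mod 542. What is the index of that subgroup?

2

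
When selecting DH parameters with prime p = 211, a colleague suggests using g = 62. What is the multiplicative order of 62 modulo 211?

The order of 62 must divide φ(211) = 211 − 1 = 210 = 2 · 3 · 5 · 7.
Divisors of 210: 1, 2, 3, 5, 6, 7, 10, 14, 15, 21, 30, 35, 42, 70, 105, 210.
Test each divisor d:
62^1 ≡ 62
62^2 ≡ 46
62^3 ≡ 109
62^5 ≡ 161
62^6 ≡ 65
62^7 ≡ 21
62^10 ≡ 179
62^14 ≡ 19
62^15 ≡ 123
62^21 ≡ 188
62^30 ≡ 148
62^35 ≡ 196
62^42 ≡ 107
62^70 ≡ 14
62^105 ≡ 1
Hence ord(62) = 105.

105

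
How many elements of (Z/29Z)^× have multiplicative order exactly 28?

φ(29) = 29 − 1 = 28 = 2^2 · 7.
Since (Z/29Z)^× is cyclic of order 28, the number of elements of order d is φ(d) when d | 28 and 0 otherwise.
28 = 2^2 · 7 divides 28, and φ(28) = 12.

12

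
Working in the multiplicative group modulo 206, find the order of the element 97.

51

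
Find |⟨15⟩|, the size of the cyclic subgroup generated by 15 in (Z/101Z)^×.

Since 15 ∈ (Z/101Z)^×, its order divides φ(101) = 101 − 1 = 100 = 2^2 · 5^2.
Divisors of 100: 1, 2, 4, 5, 10, 20, 25, 50, 100.
Evaluate successive powers at the divisors of 100:
15^1 ≡ 15
15^2 ≡ 23
15^4 ≡ 24
15^5 ≡ 57
15^10 ≡ 17
15^20 ≡ 87
15^25 ≡ 10
15^50 ≡ 100
15^100 ≡ 1
Therefore the multiplicative order of 15 modulo 101 is 100.

100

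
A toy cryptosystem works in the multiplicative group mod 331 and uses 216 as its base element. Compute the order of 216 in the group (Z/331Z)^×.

55

ord(216) | φ(331) = 331 − 1 = 330 = 2 · 3 · 5 · 11.
Divisors of 330: 1, 2, 3, 5, 6, 10, 11, 15, 22, 30, 33, 55, 66, 110, 165, 330.
Evaluate successive powers at the divisors of 330:
216^1 ≡ 216 (mod 331)
216^2 ≡ 316 (mod 331)
216^3 ≡ 70 (mod 331)
216^5 ≡ 274 (mod 331)
216^6 ≡ 266 (mod 331)
216^10 ≡ 270 (mod 331)
216^11 ≡ 64 (mod 331)
216^15 ≡ 167 (mod 331)
216^22 ≡ 124 (mod 331)
216^30 ≡ 85 (mod 331)
216^33 ≡ 323 (mod 331)
216^55 ≡ 1 (mod 331) ✓
So ord_331(216) = 55.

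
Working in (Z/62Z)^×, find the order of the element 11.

30

Since 11 ∈ (Z/62Z)^×, its order divides φ(62) = φ(2)·φ(31) = 1·30 = 30 = 2 · 3 · 5.
Divisors of 30: 1, 2, 3, 5, 6, 10, 15, 30.
Test each divisor d:
11^1 ≡ 11
11^2 ≡ 59
11^3 ≡ 29
11^5 ≡ 37
11^6 ≡ 35
11^10 ≡ 5
11^15 ≡ 61
11^30 ≡ 1
Therefore the multiplicative order of 11 modulo 62 is 30.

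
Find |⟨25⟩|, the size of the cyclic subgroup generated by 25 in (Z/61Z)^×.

15

The order of 25 must divide φ(61) = 61 − 1 = 60 = 2^2 · 3 · 5.
Divisors of 60: 1, 2, 3, 4, 5, 6, 10, 12, 15, 20, 30, 60.
Test each divisor d:
25^1 ≡ 25 (mod 61)
25^2 ≡ 15 (mod 61)
25^3 ≡ 9 (mod 61)
25^4 ≡ 42 (mod 61)
25^5 ≡ 13 (mod 61)
25^6 ≡ 20 (mod 61)
25^10 ≡ 47 (mod 61)
25^12 ≡ 34 (mod 61)
25^15 ≡ 1 (mod 61) ✓
Therefore the multiplicative order of 25 modulo 61 is 15.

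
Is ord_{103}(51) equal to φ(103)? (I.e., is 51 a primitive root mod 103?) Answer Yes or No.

φ(103) = 103 − 1 = 102 = 2 · 3 · 17.
51 is a primitive root mod 103 iff 51^(φ(103)/q) ≢ 1 for every prime q | φ(103), i.e. q ∈ {2, 3, 17}.
51^51 ≡ 102 (mod 103)  [q = 2: ≢ 1 ✓]
51^34 ≡ 56 (mod 103)  [q = 3: ≢ 1 ✓]
51^6 ≡ 66 (mod 103)  [q = 17: ≢ 1 ✓]
Every test exponent gives a nontrivial residue, hence 51 generates the full group.

Yes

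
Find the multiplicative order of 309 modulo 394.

Since 309 ∈ (Z/394Z)^×, its order divides φ(394) = φ(2)·φ(197) = 1·196 = 196 = 2^2 · 7^2.
Divisors of 196: 1, 2, 4, 7, 14, 28, 49, 98, 196.
Check 309^d mod 394 for each divisor in increasing order:
309^1 ≡ 309 (mod 394)
309^2 ≡ 133 (mod 394)
309^4 ≡ 353 (mod 394)
309^7 ≡ 161 (mod 394)
309^14 ≡ 311 (mod 394)
309^28 ≡ 191 (mod 394)
309^49 ≡ 393 (mod 394)
309^98 ≡ 1 (mod 394) ✓
Hence ord(309) = 98.

98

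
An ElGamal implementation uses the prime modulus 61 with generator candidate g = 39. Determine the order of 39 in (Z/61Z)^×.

30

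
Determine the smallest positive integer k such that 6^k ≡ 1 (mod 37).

Since 6 ∈ (Z/37Z)^×, its order divides φ(37) = 37 − 1 = 36 = 2^2 · 3^2.
Divisors of 36: 1, 2, 3, 4, 6, 9, 12, 18, 36.
Compute 6^d (mod 37) for the divisors d until we hit 1:
6^1 ≡ 6 (mod 37)
6^2 ≡ 36 (mod 37)
6^3 ≡ 31 (mod 37)
6^4 ≡ 1 (mod 37) ✓
The smallest such exponent is 4, so the order of 6 is 4.

4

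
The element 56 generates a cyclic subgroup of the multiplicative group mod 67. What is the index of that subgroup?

2

The order of 56 must divide φ(67) = 67 − 1 = 66 = 2 · 3 · 11.
Divisors of 66: 1, 2, 3, 6, 11, 22, 33, 66.
Check 56^d mod 67 for each divisor in increasing order:
56^1 ≡ 56 (mod 67)
56^2 ≡ 54 (mod 67)
56^3 ≡ 9 (mod 67)
56^6 ≡ 14 (mod 67)
56^11 ≡ 37 (mod 67)
56^22 ≡ 29 (mod 67)
56^33 ≡ 1 (mod 67) ✓
The order of 56 is 33, so the subgroup it generates has 33 elements.
[(Z/67Z)^× : ⟨56⟩] = 66/33 = 2.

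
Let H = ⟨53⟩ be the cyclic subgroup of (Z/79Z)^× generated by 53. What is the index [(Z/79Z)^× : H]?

Since 53 ∈ (Z/79Z)^×, its order divides φ(79) = 79 − 1 = 78 = 2 · 3 · 13.
Divisors of 78: 1, 2, 3, 6, 13, 26, 39, 78.
Check 53^d mod 79 for each divisor in increasing order:
53^1 ≡ 53 (mod 79)
53^2 ≡ 44 (mod 79)
53^3 ≡ 41 (mod 79)
53^6 ≡ 22 (mod 79)
53^13 ≡ 56 (mod 79)
53^26 ≡ 55 (mod 79)
53^39 ≡ 78 (mod 79)
53^78 ≡ 1 (mod 79) ✓
Thus |⟨53⟩| = ord(53) = 78.
[(Z/79Z)^× : ⟨53⟩] = 78/78 = 1.

1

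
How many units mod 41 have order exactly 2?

1

φ(41) = 41 − 1 = 40 = 2^3 · 5.
(Z/41Z)^× is cyclic (|G| = 40); a cyclic group of order m has exactly φ(d) elements of each order d | m, and none otherwise.
2 | 40, and φ(2) = 2 − 1 = 1.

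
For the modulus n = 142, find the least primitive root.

7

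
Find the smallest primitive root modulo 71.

7

φ(71) = 71 − 1 = 70 = 2 · 5 · 7.
g is a primitive root iff g^(70/q) ≢ 1 (mod 71) for each prime q ∈ {2, 5, 7}.
g = 2: 2^35 ≡ 1 — hits 1, so not a primitive root.
g = 3: 3^35 ≡ 1 — hits 1, so not a primitive root.
g = 4: 4^35 ≡ 1 — hits 1, so not a primitive root.
g = 5: 5^35 ≡ 1 — hits 1, so not a primitive root.
g = 6: 6^35 ≡ 1 — hits 1, so not a primitive root.
g = 7: 7^35 ≡ 70; 7^14 ≡ 54; 7^10 ≡ 45 — none is 1, so 7 is a primitive root.
So 7 is the smallest generator of (Z/71Z)^×.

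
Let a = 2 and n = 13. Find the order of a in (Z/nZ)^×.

12

By Lagrange's theorem, ord_13(2) divides φ(13) = 13 − 1 = 12 = 2^2 · 3.
Divisors of 12: 1, 2, 3, 4, 6, 12.
Compute 2^d (mod 13) for the divisors d until we hit 1:
2^1 ≡ 2
2^2 ≡ 4
2^3 ≡ 8
2^4 ≡ 3
2^6 ≡ 12
2^12 ≡ 1
The smallest such exponent is 12, so the order of 2 is 12.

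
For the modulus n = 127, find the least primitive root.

3

φ(127) = 127 − 1 = 126 = 2 · 3^2 · 7.
Test candidates g = 2, 3, … against the prime factors q ∈ {2, 3, 7} of φ(127): g is a generator iff g^(126/q) ≢ 1 for every such q.
g = 2: 2^63 ≡ 1 — hits 1, so not a primitive root.
g = 3: 3^63 ≡ 126; 3^42 ≡ 107; 3^18 ≡ 4 — none is 1, so 3 is a primitive root.
So 3 is the smallest generator of (Z/127Z)^×.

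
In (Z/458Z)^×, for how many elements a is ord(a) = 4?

2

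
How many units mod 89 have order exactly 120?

φ(89) = 89 − 1 = 88 = 2^3 · 11.
Since (Z/89Z)^× is cyclic of order 88, the number of elements of order d is φ(d) when d | 88 and 0 otherwise.
Since 120 ∤ 88, the count is 0.

0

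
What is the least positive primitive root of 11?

2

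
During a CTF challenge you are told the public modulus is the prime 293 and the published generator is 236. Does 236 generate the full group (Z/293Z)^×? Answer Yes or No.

φ(293) = 293 − 1 = 292 = 2^2 · 73.
236 is a primitive root mod 293 iff 236^(φ(293)/q) ≢ 1 for every prime q | φ(293), i.e. q ∈ {2, 73}.
236^146 ≡ 1 (mod 293)  [q = 2: ≡ 1 ✗]
236^4 ≡ 90 (mod 293)  [q = 73: ≢ 1 ✓]
236^146 ≡ 1 shows ord(236) | 146, strictly less than φ(293); not a primitive root.

No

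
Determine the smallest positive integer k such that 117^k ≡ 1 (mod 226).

14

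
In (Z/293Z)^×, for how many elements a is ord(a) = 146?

72

φ(293) = 293 − 1 = 292 = 2^2 · 73.
Since (Z/293Z)^× is cyclic of order 292, the number of elements of order d is φ(d) when d | 292 and 0 otherwise.
146 = 2 · 73 divides 292, and φ(146) = 72.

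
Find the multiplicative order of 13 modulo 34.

4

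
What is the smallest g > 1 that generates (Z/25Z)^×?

2

φ(25) = φ(5^2) = 5·(5−1) = 20 = 2^2 · 5.
Test candidates g = 2, 3, … against the prime factors q ∈ {2, 5} of φ(25): g is a generator iff g^(20/q) ≢ 1 for every such q.
g = 2: 2^10 ≡ 24; 2^4 ≡ 16 — none is 1, so 2 is a primitive root.
Hence the least primitive root of 25 is 2.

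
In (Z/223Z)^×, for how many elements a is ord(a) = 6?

φ(223) = 223 − 1 = 222 = 2 · 3 · 37.
(Z/223Z)^× is cyclic (|G| = 222); a cyclic group of order m has exactly φ(d) elements of each order d | m, and none otherwise.
6 = 2 · 3 divides 222, and φ(6) = 2.

2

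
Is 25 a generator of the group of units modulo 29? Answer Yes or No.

φ(29) = 29 − 1 = 28 = 2^2 · 7.
It suffices to check that the order of 25 is not a proper divisor of 28: compute 25^(28/q) for q ∈ {2, 7}.
25^14 ≡ 1 (mod 29)  [q = 2: ≡ 1 ✗]
25^4 ≡ 24 (mod 29)  [q = 7: ≢ 1 ✓]
Since 25^14 ≡ 1, the order of 25 divides 14 < 28, so 25 is not a primitive root.

No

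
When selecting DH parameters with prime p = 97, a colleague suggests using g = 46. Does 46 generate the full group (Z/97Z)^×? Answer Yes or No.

No

φ(97) = 97 − 1 = 96 = 2^5 · 3.
Test 46^(96/q) mod 97 for each prime factor q of 96:
46^48 ≡ 96 (mod 97)  [q = 2: ≢ 1 ✓]
46^32 ≡ 1 (mod 97)  [q = 3: ≡ 1 ✗]
Since 46^32 ≡ 1, the order of 46 divides 32 < 96, so 46 is not a primitive root.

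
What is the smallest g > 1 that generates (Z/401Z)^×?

3

φ(401) = 401 − 1 = 400 = 2^4 · 5^2.
g is a primitive root iff g^(400/q) ≢ 1 (mod 401) for each prime q ∈ {2, 5}.
g = 2: 2^200 ≡ 1 — hits 1, so not a primitive root.
g = 3: 3^200 ≡ 400; 3^80 ≡ 72 — none is 1, so 3 is a primitive root.
So 3 is the smallest generator of (Z/401Z)^×.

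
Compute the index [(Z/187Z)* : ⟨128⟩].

4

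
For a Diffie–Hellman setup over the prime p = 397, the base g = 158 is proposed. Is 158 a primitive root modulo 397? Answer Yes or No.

Yes

φ(397) = 397 − 1 = 396 = 2^2 · 3^2 · 11.
158 is a primitive root mod 397 iff 158^(φ(397)/q) ≢ 1 for every prime q | φ(397), i.e. q ∈ {2, 3, 11}.
158^198 ≡ 396 (mod 397)  [q = 2: ≢ 1 ✓]
158^132 ≡ 34 (mod 397)  [q = 3: ≢ 1 ✓]
158^36 ≡ 290 (mod 397)  [q = 11: ≢ 1 ✓]
All checks pass, so 158 has order 396 and is a primitive root modulo 397.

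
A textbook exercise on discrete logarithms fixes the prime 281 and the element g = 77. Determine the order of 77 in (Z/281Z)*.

56

Since 77 ∈ (Z/281Z)^×, its order divides φ(281) = 281 − 1 = 280 = 2^3 · 5 · 7.
Divisors of 280: 1, 2, 4, 5, 7, 8, 10, 14, 20, 28, 35, 40, 56, 70, 140, 280.
Evaluate successive powers at the divisors of 280:
77^1 ≡ 77 (mod 281)
77^2 ≡ 28 (mod 281)
77^4 ≡ 222 (mod 281)
77^5 ≡ 234 (mod 281)
77^7 ≡ 89 (mod 281)
77^8 ≡ 109 (mod 281)
77^10 ≡ 242 (mod 281)
77^14 ≡ 53 (mod 281)
77^20 ≡ 116 (mod 281)
77^28 ≡ 280 (mod 281)
77^35 ≡ 192 (mod 281)
77^40 ≡ 249 (mod 281)
77^56 ≡ 1 (mod 281) ✓
The smallest such exponent is 56, so the order of 77 is 56.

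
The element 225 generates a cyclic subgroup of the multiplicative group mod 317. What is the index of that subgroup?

4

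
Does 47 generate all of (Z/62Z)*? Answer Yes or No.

No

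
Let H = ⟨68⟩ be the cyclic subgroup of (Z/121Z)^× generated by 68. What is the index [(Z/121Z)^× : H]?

1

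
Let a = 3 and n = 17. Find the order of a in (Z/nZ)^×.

The order of 3 must divide φ(17) = 17 − 1 = 16 = 2^4.
Divisors of 16: 1, 2, 4, 8, 16.
Evaluate successive powers at the divisors of 16:
3^1 ≡ 3
3^2 ≡ 9
3^4 ≡ 13
3^8 ≡ 16
3^16 ≡ 1
Hence ord(3) = 16.

16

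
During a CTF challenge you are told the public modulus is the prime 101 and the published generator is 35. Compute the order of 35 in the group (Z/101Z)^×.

100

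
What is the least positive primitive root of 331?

φ(331) = 331 − 1 = 330 = 2 · 3 · 5 · 11.
g is a primitive root iff g^(330/q) ≢ 1 (mod 331) for each prime q ∈ {2, 3, 5, 11}.
g = 2: 2^165 ≡ 330; 2^110 ≡ 299; 2^66 ≡ 64; 2^30 ≡ 1 — hits 1, so not a primitive root.
g = 3: 3^165 ≡ 330; 3^110 ≡ 299; 3^66 ≡ 64; 3^30 ≡ 270 — none is 1, so 3 is a primitive root.
Hence the least primitive root of 331 is 3.

3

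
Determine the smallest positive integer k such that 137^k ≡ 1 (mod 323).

ord(137) | φ(323) = φ(17·19) = (17−1)·(19−1) = 16·18 = 288 = 2^5 · 3^2.
Divisors of 288: 1, 2, 3, 4, 6, 8, 9, 12, 16, 18, 24, 32, 36, 48, 72, 96, 144, 288.
Compute 137^d (mod 323) for the divisors d until we hit 1:
137^1 ≡ 137
137^2 ≡ 35
137^3 ≡ 273
137^4 ≡ 256
137^6 ≡ 239
137^8 ≡ 290
137^9 ≡ 1
Therefore the multiplicative order of 137 modulo 323 is 9.

9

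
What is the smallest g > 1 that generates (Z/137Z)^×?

3

φ(137) = 137 − 1 = 136 = 2^3 · 17.
Test candidates g = 2, 3, … against the prime factors q ∈ {2, 17} of φ(137): g is a generator iff g^(136/q) ≢ 1 for every such q.
g = 2: 2^68 ≡ 1 — hits 1, so not a primitive root.
g = 3: 3^68 ≡ 136; 3^8 ≡ 122 — none is 1, so 3 is a primitive root.
So 3 is the smallest generator of (Z/137Z)^×.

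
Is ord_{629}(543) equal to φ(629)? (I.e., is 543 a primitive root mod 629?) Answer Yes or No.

629 = 17 · 37 is a product of two distinct odd primes, so (Z/629Z)^× ≅ (Z/17Z)^× × (Z/37Z)^× is not cyclic.
No primitive root modulo 629 exists; in particular 543 is not one.

No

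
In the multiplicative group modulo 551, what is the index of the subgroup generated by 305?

18

The order of 305 must divide φ(551) = φ(19·29) = (19−1)·(29−1) = 18·28 = 504 = 2^3 · 3^2 · 7.
Divisors of 504: 1, 2, 3, 4, 6, 7, 8, 9, 12, 14, 18, 21, 24, 28, 36, 42, 56, 63, 72, 84, 126, 168, 252, 504.
Test each divisor d:
305^1 ≡ 305
305^2 ≡ 457
305^3 ≡ 533
305^4 ≡ 20
305^6 ≡ 324
305^7 ≡ 191
305^8 ≡ 400
305^9 ≡ 229
305^12 ≡ 286
305^14 ≡ 115
305^18 ≡ 96
305^21 ≡ 476
305^24 ≡ 248
305^28 ≡ 1
The order of 305 is 28, so the subgroup it generates has 28 elements.
[(Z/551Z)^× : ⟨305⟩] = 504/28 = 18.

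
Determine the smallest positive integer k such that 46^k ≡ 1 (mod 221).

Since 46 ∈ (Z/221Z)^×, its order divides φ(221) = φ(13·17) = (13−1)·(17−1) = 12·16 = 192 = 2^6 · 3.
Divisors of 192: 1, 2, 3, 4, 6, 8, 12, 16, 24, 32, 48, 64, 96, 192.
Check 46^d mod 221 for each divisor in increasing order:
46^1 ≡ 46 (mod 221)
46^2 ≡ 127 (mod 221)
46^3 ≡ 96 (mod 221)
46^4 ≡ 217 (mod 221)
46^6 ≡ 155 (mod 221)
46^8 ≡ 16 (mod 221)
46^12 ≡ 157 (mod 221)
46^16 ≡ 35 (mod 221)
46^24 ≡ 118 (mod 221)
46^32 ≡ 120 (mod 221)
46^48 ≡ 1 (mod 221) ✓
Hence ord(46) = 48.

48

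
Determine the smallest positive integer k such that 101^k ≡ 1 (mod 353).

Since 101 ∈ (Z/353Z)^×, its order divides φ(353) = 353 − 1 = 352 = 2^5 · 11.
Divisors of 352: 1, 2, 4, 8, 11, 16, 22, 32, 44, 88, 176, 352.
Test each divisor d:
101^1 ≡ 101
101^2 ≡ 317
101^4 ≡ 237
101^8 ≡ 42
101^11 ≡ 137
101^16 ≡ 352
101^22 ≡ 60
101^32 ≡ 1
The smallest such exponent is 32, so the order of 101 is 32.

32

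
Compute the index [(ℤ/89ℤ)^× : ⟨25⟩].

4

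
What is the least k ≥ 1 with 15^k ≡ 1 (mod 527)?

Since 15 ∈ (Z/527Z)^×, its order divides φ(527) = φ(17·31) = (17−1)·(31−1) = 16·30 = 480 = 2^5 · 3 · 5.
Divisors of 480: 1, 2, 3, 4, 5, 6, 8, 10, 12, 15, 16, 20, 24, 30, 32, 40, 48, 60, 80, 96, 120, 160, 240, 480.
Test each divisor d:
15^1 ≡ 15
15^2 ≡ 225
15^3 ≡ 213
15^4 ≡ 33
15^5 ≡ 495
15^6 ≡ 47
15^8 ≡ 35
15^10 ≡ 497
15^12 ≡ 101
15^15 ≡ 433
15^16 ≡ 171
15^20 ≡ 373
15^24 ≡ 188
15^30 ≡ 404
15^32 ≡ 256
15^40 ≡ 1
So ord_527(15) = 40.

40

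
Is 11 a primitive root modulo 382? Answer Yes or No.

No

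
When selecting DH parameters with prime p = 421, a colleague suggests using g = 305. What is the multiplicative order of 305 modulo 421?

Since 305 ∈ (Z/421Z)^×, its order divides φ(421) = 421 − 1 = 420 = 2^2 · 3 · 5 · 7.
Divisors of 420: 1, 2, 3, 4, 5, 6, 7, 10, 12, 14, 15, 20, 21, 28, 30, 35, 42, 60, 70, 84, 105, 140, 210, 420.
Check 305^d mod 421 for each divisor in increasing order:
305^1 ≡ 305 (mod 421)
305^2 ≡ 405 (mod 421)
305^3 ≡ 172 (mod 421)
305^4 ≡ 256 (mod 421)
305^5 ≡ 195 (mod 421)
305^6 ≡ 114 (mod 421)
305^7 ≡ 248 (mod 421)
305^10 ≡ 135 (mod 421)
305^12 ≡ 366 (mod 421)
305^14 ≡ 38 (mod 421)
305^15 ≡ 223 (mod 421)
305^20 ≡ 122 (mod 421)
305^21 ≡ 162 (mod 421)
305^28 ≡ 181 (mod 421)
305^30 ≡ 51 (mod 421)
305^35 ≡ 262 (mod 421)
305^42 ≡ 142 (mod 421)
305^60 ≡ 75 (mod 421)
305^70 ≡ 21 (mod 421)
305^84 ≡ 377 (mod 421)
305^105 ≡ 29 (mod 421)
305^140 ≡ 20 (mod 421)
305^210 ≡ 420 (mod 421)
305^420 ≡ 1 (mod 421) ✓
Hence ord(305) = 420.

420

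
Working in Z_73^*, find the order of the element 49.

ord(49) | φ(73) = 73 − 1 = 72 = 2^3 · 3^2.
Divisors of 72: 1, 2, 3, 4, 6, 8, 9, 12, 18, 24, 36, 72.
Test each divisor d:
49^1 ≡ 49 (mod 73)
49^2 ≡ 65 (mod 73)
49^3 ≡ 46 (mod 73)
49^4 ≡ 64 (mod 73)
49^6 ≡ 72 (mod 73)
49^8 ≡ 8 (mod 73)
49^9 ≡ 27 (mod 73)
49^12 ≡ 1 (mod 73) ✓
Therefore the multiplicative order of 49 modulo 73 is 12.

12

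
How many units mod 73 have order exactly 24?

8

φ(73) = 73 − 1 = 72 = 2^3 · 3^2.
(Z/73Z)^× is cyclic (|G| = 72); a cyclic group of order m has exactly φ(d) elements of each order d | m, and none otherwise.
24 = 2^3 · 3 divides 72, and φ(24) = 8.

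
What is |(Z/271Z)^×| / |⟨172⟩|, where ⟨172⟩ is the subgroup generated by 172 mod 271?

Since 172 ∈ (Z/271Z)^×, its order divides φ(271) = 271 − 1 = 270 = 2 · 3^3 · 5.
Divisors of 270: 1, 2, 3, 5, 6, 9, 10, 15, 18, 27, 30, 45, 54, 90, 135, 270.
Test each divisor d:
172^1 ≡ 172 (mod 271)
172^2 ≡ 45 (mod 271)
172^3 ≡ 152 (mod 271)
172^5 ≡ 65 (mod 271)
172^6 ≡ 69 (mod 271)
172^9 ≡ 190 (mod 271)
172^10 ≡ 160 (mod 271)
172^15 ≡ 102 (mod 271)
172^18 ≡ 57 (mod 271)
172^27 ≡ 261 (mod 271)
172^30 ≡ 106 (mod 271)
172^45 ≡ 243 (mod 271)
172^54 ≡ 100 (mod 271)
172^90 ≡ 242 (mod 271)
172^135 ≡ 270 (mod 271)
172^270 ≡ 1 (mod 271) ✓
So ord_271(172) = 270, hence |⟨172⟩| = 270.
The index is φ(271) / ord(172) = 270 / 270 = 1.

1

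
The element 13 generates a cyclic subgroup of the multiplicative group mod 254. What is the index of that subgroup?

ord(13) | φ(254) = φ(2)·φ(127) = 1·126 = 126 = 2 · 3^2 · 7.
Divisors of 126: 1, 2, 3, 6, 7, 9, 14, 18, 21, 42, 63, 126.
Test each divisor d:
13^1 ≡ 13 (mod 254)
13^2 ≡ 169 (mod 254)
13^3 ≡ 165 (mod 254)
13^6 ≡ 47 (mod 254)
13^7 ≡ 103 (mod 254)
13^9 ≡ 135 (mod 254)
13^14 ≡ 195 (mod 254)
13^18 ≡ 191 (mod 254)
13^21 ≡ 19 (mod 254)
13^42 ≡ 107 (mod 254)
13^63 ≡ 1 (mod 254) ✓
So ord_254(13) = 63, hence |⟨13⟩| = 63.
[(Z/254Z)^× : ⟨13⟩] = 126/63 = 2.

2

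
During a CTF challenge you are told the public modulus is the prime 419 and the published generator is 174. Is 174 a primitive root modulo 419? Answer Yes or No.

Yes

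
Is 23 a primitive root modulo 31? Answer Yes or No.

φ(31) = 31 − 1 = 30 = 2 · 3 · 5.
Test 23^(30/q) mod 31 for each prime factor q of 30:
23^15 ≡ 30 (mod 31)  [q = 2: ≢ 1 ✓]
23^10 ≡ 1 (mod 31)  [q = 3: ≡ 1 ✗]
23^6 ≡ 8 (mod 31)  [q = 5: ≢ 1 ✓]
Since 23^10 ≡ 1, the order of 23 divides 10 < 30, so 23 is not a primitive root.

No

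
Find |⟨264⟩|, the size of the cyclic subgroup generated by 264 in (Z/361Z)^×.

ord(264) | φ(361) = φ(19^2) = 19·(19−1) = 342 = 2 · 3^2 · 19.
Divisors of 342: 1, 2, 3, 6, 9, 18, 19, 38, 57, 114, 171, 342.
Evaluate successive powers at the divisors of 342:
264^1 ≡ 264
264^2 ≡ 23
264^3 ≡ 296
264^6 ≡ 254
264^9 ≡ 96
264^18 ≡ 191
264^19 ≡ 245
264^38 ≡ 99
264^57 ≡ 68
264^114 ≡ 292
264^171 ≡ 1
Hence ord(264) = 171.

171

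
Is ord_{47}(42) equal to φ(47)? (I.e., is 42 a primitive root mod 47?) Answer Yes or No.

φ(47) = 47 − 1 = 46 = 2 · 23.
It suffices to check that the order of 42 is not a proper divisor of 46: compute 42^(46/q) for q ∈ {2, 23}.
42^23 ≡ 1 (mod 47)  [q = 2: ≡ 1 ✗]
42^2 ≡ 25 (mod 47)  [q = 23: ≢ 1 ✓]
The check at q = 2 fails, so 42 generates a proper subgroup.

No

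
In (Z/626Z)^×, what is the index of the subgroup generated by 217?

2

By Lagrange's theorem, ord_626(217) divides φ(626) = φ(2)·φ(313) = 1·312 = 312 = 2^3 · 3 · 13.
Divisors of 312: 1, 2, 3, 4, 6, 8, 12, 13, 24, 26, 39, 52, 78, 104, 156, 312.
Check 217^d mod 626 for each divisor in increasing order:
217^1 ≡ 217 (mod 626)
217^2 ≡ 139 (mod 626)
217^3 ≡ 115 (mod 626)
217^4 ≡ 541 (mod 626)
217^6 ≡ 79 (mod 626)
217^8 ≡ 339 (mod 626)
217^12 ≡ 607 (mod 626)
217^13 ≡ 259 (mod 626)
217^24 ≡ 361 (mod 626)
217^26 ≡ 99 (mod 626)
217^39 ≡ 601 (mod 626)
217^52 ≡ 411 (mod 626)
217^78 ≡ 625 (mod 626)
217^104 ≡ 527 (mod 626)
217^156 ≡ 1 (mod 626) ✓
The order of 217 is 156, so the subgroup it generates has 156 elements.
[(Z/626Z)^× : ⟨217⟩] = 312/156 = 2.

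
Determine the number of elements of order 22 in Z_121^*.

10

φ(121) = φ(11^2) = 11·(11−1) = 110 = 2 · 5 · 11.
(Z/121Z)^× is cyclic (|G| = 110); a cyclic group of order m has exactly φ(d) elements of each order d | m, and none otherwise.
22 = 2 · 11 divides 110, and φ(22) = 10.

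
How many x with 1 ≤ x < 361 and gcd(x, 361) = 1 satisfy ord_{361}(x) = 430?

0

φ(361) = φ(19^2) = 19·(19−1) = 342 = 2 · 3^2 · 19.
Since (Z/361Z)^× is cyclic of order 342, the number of elements of order d is φ(d) when d | 342 and 0 otherwise.
Since 430 ∤ 342, the count is 0.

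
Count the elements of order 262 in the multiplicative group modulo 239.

φ(239) = 239 − 1 = 238 = 2 · 7 · 17.
(Z/239Z)^× is cyclic (|G| = 238); a cyclic group of order m has exactly φ(d) elements of each order d | m, and none otherwise.
Since 262 ∤ 238, the count is 0.

0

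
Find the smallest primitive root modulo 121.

2

φ(121) = φ(11^2) = 11·(11−1) = 110 = 2 · 5 · 11.
Test candidates g = 2, 3, … against the prime factors q ∈ {2, 5, 11} of φ(121): g is a generator iff g^(110/q) ≢ 1 for every such q.
g = 2: 2^55 ≡ 120; 2^22 ≡ 81; 2^10 ≡ 56 — none is 1, so 2 is a primitive root.
So 2 is the smallest generator of (Z/121Z)^×.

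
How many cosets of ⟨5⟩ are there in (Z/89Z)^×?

2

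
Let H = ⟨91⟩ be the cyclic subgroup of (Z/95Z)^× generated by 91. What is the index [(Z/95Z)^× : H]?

4

Since 91 ∈ (Z/95Z)^×, its order divides φ(95) = φ(5·19) = (5−1)·(19−1) = 4·18 = 72 = 2^3 · 3^2.
Divisors of 72: 1, 2, 3, 4, 6, 8, 9, 12, 18, 24, 36, 72.
Test each divisor d:
91^1 ≡ 91 (mod 95)
91^2 ≡ 16 (mod 95)
91^3 ≡ 31 (mod 95)
91^4 ≡ 66 (mod 95)
91^6 ≡ 11 (mod 95)
91^8 ≡ 81 (mod 95)
91^9 ≡ 56 (mod 95)
91^12 ≡ 26 (mod 95)
91^18 ≡ 1 (mod 95) ✓
Thus |⟨91⟩| = ord(91) = 18.
The index is φ(95) / ord(91) = 72 / 18 = 4.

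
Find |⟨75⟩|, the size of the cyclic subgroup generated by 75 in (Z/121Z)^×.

55

By Lagrange's theorem, ord_121(75) divides φ(121) = φ(11^2) = 11·(11−1) = 110 = 2 · 5 · 11.
Divisors of 110: 1, 2, 5, 10, 11, 22, 55, 110.
Evaluate successive powers at the divisors of 110:
75^1 ≡ 75 (mod 121)
75^2 ≡ 59 (mod 121)
75^5 ≡ 78 (mod 121)
75^10 ≡ 34 (mod 121)
75^11 ≡ 9 (mod 121)
75^22 ≡ 81 (mod 121)
75^55 ≡ 1 (mod 121) ✓
Hence ord(75) = 55.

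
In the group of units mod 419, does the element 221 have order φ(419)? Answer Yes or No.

Yes

φ(419) = 419 − 1 = 418 = 2 · 11 · 19.
221 is a primitive root mod 419 iff 221^(φ(419)/q) ≢ 1 for every prime q | φ(419), i.e. q ∈ {2, 11, 19}.
221^209 ≡ 418 (mod 419)  [q = 2: ≢ 1 ✓]
221^38 ≡ 348 (mod 419)  [q = 11: ≢ 1 ✓]
221^22 ≡ 215 (mod 419)  [q = 19: ≢ 1 ✓]
All checks pass, so 221 has order 418 and is a primitive root modulo 419.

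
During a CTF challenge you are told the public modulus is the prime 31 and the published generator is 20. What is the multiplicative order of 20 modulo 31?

15

Since 20 ∈ (Z/31Z)^×, its order divides φ(31) = 31 − 1 = 30 = 2 · 3 · 5.
Divisors of 30: 1, 2, 3, 5, 6, 10, 15, 30.
Compute 20^d (mod 31) for the divisors d until we hit 1:
20^1 ≡ 20 (mod 31)
20^2 ≡ 28 (mod 31)
20^3 ≡ 2 (mod 31)
20^5 ≡ 25 (mod 31)
20^6 ≡ 4 (mod 31)
20^10 ≡ 5 (mod 31)
20^15 ≡ 1 (mod 31) ✓
The smallest such exponent is 15, so the order of 20 is 15.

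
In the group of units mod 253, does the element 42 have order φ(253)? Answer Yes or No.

253 = 11 · 23 is a product of two distinct odd primes, so (Z/253Z)^× ≅ (Z/11Z)^× × (Z/23Z)^× is not cyclic.
No primitive root modulo 253 exists; in particular 42 is not one.

No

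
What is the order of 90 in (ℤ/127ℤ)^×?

18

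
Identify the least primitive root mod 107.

2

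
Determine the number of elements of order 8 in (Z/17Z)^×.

4

φ(17) = 17 − 1 = 16 = 2^4.
In a cyclic group of order 16, there are φ(d) elements of order d for each divisor d of 16, and zero for non-divisors.
8 = 2^3 divides 16, and φ(8) = 4.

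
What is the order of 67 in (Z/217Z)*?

3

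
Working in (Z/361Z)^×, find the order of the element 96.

19

ord(96) | φ(361) = φ(19^2) = 19·(19−1) = 342 = 2 · 3^2 · 19.
Divisors of 342: 1, 2, 3, 6, 9, 18, 19, 38, 57, 114, 171, 342.
Evaluate successive powers at the divisors of 342:
96^1 ≡ 96
96^2 ≡ 191
96^3 ≡ 286
96^6 ≡ 210
96^9 ≡ 134
96^18 ≡ 267
96^19 ≡ 1
Hence ord(96) = 19.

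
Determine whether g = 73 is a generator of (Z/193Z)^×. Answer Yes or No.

φ(193) = 193 − 1 = 192 = 2^6 · 3.
An element g generates (Z/193Z)^× iff g^(192/q) ≢ 1 (mod 193) for each prime q ∈ {2, 3}.
73^96 ≡ 192 (mod 193)  [q = 2: ≢ 1 ✓]
73^64 ≡ 84 (mod 193)  [q = 3: ≢ 1 ✓]
Every test exponent gives a nontrivial residue, hence 73 generates the full group.

Yes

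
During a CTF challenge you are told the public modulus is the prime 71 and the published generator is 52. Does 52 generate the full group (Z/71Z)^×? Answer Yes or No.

Yes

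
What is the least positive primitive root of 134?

7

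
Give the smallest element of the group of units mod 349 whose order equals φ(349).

2

φ(349) = 349 − 1 = 348 = 2^2 · 3 · 29.
g is a primitive root iff g^(348/q) ≢ 1 (mod 349) for each prime q ∈ {2, 3, 29}.
g = 2: 2^174 ≡ 348; 2^116 ≡ 226; 2^12 ≡ 257 — none is 1, so 2 is a primitive root.
The smallest primitive root modulo 349 is 2.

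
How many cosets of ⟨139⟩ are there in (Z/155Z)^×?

The order of 139 must divide φ(155) = φ(5·31) = (5−1)·(31−1) = 4·30 = 120 = 2^3 · 3 · 5.
Divisors of 120: 1, 2, 3, 4, 5, 6, 8, 10, 12, 15, 20, 24, 30, 40, 60, 120.
Compute 139^d (mod 155) for the divisors d until we hit 1:
139^1 ≡ 139 (mod 155)
139^2 ≡ 101 (mod 155)
139^3 ≡ 89 (mod 155)
139^4 ≡ 126 (mod 155)
139^5 ≡ 154 (mod 155)
139^6 ≡ 16 (mod 155)
139^8 ≡ 66 (mod 155)
139^10 ≡ 1 (mod 155) ✓
Thus |⟨139⟩| = ord(139) = 10.
[(Z/155Z)^× : ⟨139⟩] = 120/10 = 12.

12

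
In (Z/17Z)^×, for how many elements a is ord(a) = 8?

φ(17) = 17 − 1 = 16 = 2^4.
Since (Z/17Z)^× is cyclic of order 16, the number of elements of order d is φ(d) when d | 16 and 0 otherwise.
8 = 2^3 divides 16, and φ(8) = 4.

4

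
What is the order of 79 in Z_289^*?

272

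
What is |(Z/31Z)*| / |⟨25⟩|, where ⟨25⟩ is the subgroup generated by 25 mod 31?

By Lagrange's theorem, ord_31(25) divides φ(31) = 31 − 1 = 30 = 2 · 3 · 5.
Divisors of 30: 1, 2, 3, 5, 6, 10, 15, 30.
Test each divisor d:
25^1 ≡ 25
25^2 ≡ 5
25^3 ≡ 1
So ord_31(25) = 3, hence |⟨25⟩| = 3.
Index = |(Z/31Z)^×| / |⟨25⟩| = 30 / 3 = 10.

10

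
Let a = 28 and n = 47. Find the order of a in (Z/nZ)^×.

23

By Lagrange's theorem, ord_47(28) divides φ(47) = 47 − 1 = 46 = 2 · 23.
Divisors of 46: 1, 2, 23, 46.
Evaluate successive powers at the divisors of 46:
28^1 ≡ 28
28^2 ≡ 32
28^23 ≡ 1
Therefore the multiplicative order of 28 modulo 47 is 23.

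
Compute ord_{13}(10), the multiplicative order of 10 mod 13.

6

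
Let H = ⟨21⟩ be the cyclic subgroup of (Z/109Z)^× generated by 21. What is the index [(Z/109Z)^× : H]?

The order of 21 must divide φ(109) = 109 − 1 = 108 = 2^2 · 3^3.
Divisors of 108: 1, 2, 3, 4, 6, 9, 12, 18, 27, 36, 54, 108.
Test each divisor d:
21^1 ≡ 21
21^2 ≡ 5
21^3 ≡ 105
21^4 ≡ 25
21^6 ≡ 16
21^9 ≡ 45
21^12 ≡ 38
21^18 ≡ 63
21^27 ≡ 1
The order of 21 is 27, so the subgroup it generates has 27 elements.
The index is φ(109) / ord(21) = 108 / 27 = 4.

4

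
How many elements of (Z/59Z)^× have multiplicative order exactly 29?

φ(59) = 59 − 1 = 58 = 2 · 29.
(Z/59Z)^× is cyclic (|G| = 58); a cyclic group of order m has exactly φ(d) elements of each order d | m, and none otherwise.
29 | 58, and φ(29) = 29 − 1 = 28.

28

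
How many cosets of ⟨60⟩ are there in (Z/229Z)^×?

12

The order of 60 must divide φ(229) = 229 − 1 = 228 = 2^2 · 3 · 19.
Divisors of 228: 1, 2, 3, 4, 6, 12, 19, 38, 57, 76, 114, 228.
Compute 60^d (mod 229) for the divisors d until we hit 1:
60^1 ≡ 60 (mod 229)
60^2 ≡ 165 (mod 229)
60^3 ≡ 53 (mod 229)
60^4 ≡ 203 (mod 229)
60^6 ≡ 61 (mod 229)
60^12 ≡ 57 (mod 229)
60^19 ≡ 1 (mod 229) ✓
The order of 60 is 19, so the subgroup it generates has 19 elements.
[(Z/229Z)^× : ⟨60⟩] = 228/19 = 12.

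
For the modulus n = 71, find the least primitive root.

7

φ(71) = 71 − 1 = 70 = 2 · 5 · 7.
Test candidates g = 2, 3, … against the prime factors q ∈ {2, 5, 7} of φ(71): g is a generator iff g^(70/q) ≢ 1 for every such q.
g = 2: 2^35 ≡ 1 — hits 1, so not a primitive root.
g = 3: 3^35 ≡ 1 — hits 1, so not a primitive root.
g = 4: 4^35 ≡ 1 — hits 1, so not a primitive root.
g = 5: 5^35 ≡ 1 — hits 1, so not a primitive root.
g = 6: 6^35 ≡ 1 — hits 1, so not a primitive root.
g = 7: 7^35 ≡ 70; 7^14 ≡ 54; 7^10 ≡ 45 — none is 1, so 7 is a primitive root.
The smallest primitive root modulo 71 is 7.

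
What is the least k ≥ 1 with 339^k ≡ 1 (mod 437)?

198

ord(339) | φ(437) = φ(19·23) = (19−1)·(23−1) = 18·22 = 396 = 2^2 · 3^2 · 11.
Divisors of 396: 1, 2, 3, 4, 6, 9, 11, 12, 18, 22, 33, 36, 44, 66, 99, 132, 198, 396.
Evaluate successive powers at the divisors of 396:
339^1 ≡ 339 (mod 437)
339^2 ≡ 427 (mod 437)
339^3 ≡ 106 (mod 437)
339^4 ≡ 100 (mod 437)
339^6 ≡ 311 (mod 437)
339^9 ≡ 191 (mod 437)
339^11 ≡ 275 (mod 437)
339^12 ≡ 144 (mod 437)
339^18 ≡ 210 (mod 437)
339^22 ≡ 24 (mod 437)
339^33 ≡ 45 (mod 437)
339^36 ≡ 400 (mod 437)
339^44 ≡ 139 (mod 437)
339^66 ≡ 277 (mod 437)
339^99 ≡ 229 (mod 437)
339^132 ≡ 254 (mod 437)
339^198 ≡ 1 (mod 437) ✓
Hence ord(339) = 198.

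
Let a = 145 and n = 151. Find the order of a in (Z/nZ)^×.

75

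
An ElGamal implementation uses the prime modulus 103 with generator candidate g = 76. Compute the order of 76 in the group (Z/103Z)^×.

17

ord(76) | φ(103) = 103 − 1 = 102 = 2 · 3 · 17.
Divisors of 102: 1, 2, 3, 6, 17, 34, 51, 102.
Compute 76^d (mod 103) for the divisors d until we hit 1:
76^1 ≡ 76 (mod 103)
76^2 ≡ 8 (mod 103)
76^3 ≡ 93 (mod 103)
76^6 ≡ 100 (mod 103)
76^17 ≡ 1 (mod 103) ✓
So ord_103(76) = 17.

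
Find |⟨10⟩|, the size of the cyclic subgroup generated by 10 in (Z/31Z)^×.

15

Since 10 ∈ (Z/31Z)^×, its order divides φ(31) = 31 − 1 = 30 = 2 · 3 · 5.
Divisors of 30: 1, 2, 3, 5, 6, 10, 15, 30.
Compute 10^d (mod 31) for the divisors d until we hit 1:
10^1 ≡ 10 (mod 31)
10^2 ≡ 7 (mod 31)
10^3 ≡ 8 (mod 31)
10^5 ≡ 25 (mod 31)
10^6 ≡ 2 (mod 31)
10^10 ≡ 5 (mod 31)
10^15 ≡ 1 (mod 31) ✓
Therefore the multiplicative order of 10 modulo 31 is 15.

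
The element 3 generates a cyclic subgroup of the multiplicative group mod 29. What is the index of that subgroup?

ord(3) | φ(29) = 29 − 1 = 28 = 2^2 · 7.
Divisors of 28: 1, 2, 4, 7, 14, 28.
Compute 3^d (mod 29) for the divisors d until we hit 1:
3^1 ≡ 3
3^2 ≡ 9
3^4 ≡ 23
3^7 ≡ 12
3^14 ≡ 28
3^28 ≡ 1
So ord_29(3) = 28, hence |⟨3⟩| = 28.
[(Z/29Z)^× : ⟨3⟩] = 28/28 = 1.

1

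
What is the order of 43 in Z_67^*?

22

The order of 43 must divide φ(67) = 67 − 1 = 66 = 2 · 3 · 11.
Divisors of 66: 1, 2, 3, 6, 11, 22, 33, 66.
Check 43^d mod 67 for each divisor in increasing order:
43^1 ≡ 43
43^2 ≡ 40
43^3 ≡ 45
43^6 ≡ 15
43^11 ≡ 66
43^22 ≡ 1
The smallest such exponent is 22, so the order of 43 is 22.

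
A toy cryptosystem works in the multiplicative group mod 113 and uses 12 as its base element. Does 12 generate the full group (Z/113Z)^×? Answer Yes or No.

Yes

φ(113) = 113 − 1 = 112 = 2^4 · 7.
12 is a primitive root mod 113 iff 12^(φ(113)/q) ≢ 1 for every prime q | φ(113), i.e. q ∈ {2, 7}.
12^56 ≡ 112 (mod 113)  [q = 2: ≢ 1 ✓]
12^16 ≡ 106 (mod 113)  [q = 7: ≢ 1 ✓]
All checks pass, so 12 has order 112 and is a primitive root modulo 113.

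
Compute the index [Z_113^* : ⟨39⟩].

1

The order of 39 must divide φ(113) = 113 − 1 = 112 = 2^4 · 7.
Divisors of 112: 1, 2, 4, 7, 8, 14, 16, 28, 56, 112.
Compute 39^d (mod 113) for the divisors d until we hit 1:
39^1 ≡ 39
39^2 ≡ 52
39^4 ≡ 105
39^7 ≡ 48
39^8 ≡ 64
39^14 ≡ 44
39^16 ≡ 28
39^28 ≡ 15
39^56 ≡ 112
39^112 ≡ 1
Thus |⟨39⟩| = ord(39) = 112.
The index is φ(113) / ord(39) = 112 / 112 = 1.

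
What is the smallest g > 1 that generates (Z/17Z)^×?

3

φ(17) = 17 − 1 = 16 = 2^4.
g is a primitive root iff g^(16/q) ≢ 1 (mod 17) for each prime q ∈ {2}.
g = 2: 2^8 ≡ 1 — hits 1, so not a primitive root.
g = 3: 3^8 ≡ 16 — none is 1, so 3 is a primitive root.
The smallest primitive root modulo 17 is 3.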